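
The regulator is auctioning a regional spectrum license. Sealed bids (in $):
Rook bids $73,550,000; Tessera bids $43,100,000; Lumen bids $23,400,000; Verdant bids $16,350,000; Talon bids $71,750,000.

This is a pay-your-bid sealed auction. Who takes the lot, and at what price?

Rook pays $73,550,000

Bids ranked: 73,550,000 (Rook) > 71,750,000 (Talon) > 43,100,000 (Tessera) > 23,400,000 (Lumen) > 16,350,000 (Verdant)
Rook is highest → pays own bid, $73,550,000.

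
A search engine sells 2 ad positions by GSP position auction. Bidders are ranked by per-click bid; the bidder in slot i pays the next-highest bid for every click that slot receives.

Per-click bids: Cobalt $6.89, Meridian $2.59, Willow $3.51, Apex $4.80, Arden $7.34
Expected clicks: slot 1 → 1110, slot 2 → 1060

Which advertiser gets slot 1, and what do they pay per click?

Arden; $6.89 per click

Per-click bids in order: $7.34 (Arden) > $6.89 (Cobalt) > $4.80 (Apex) > …
Slot 1 goes to the first-ranked bidder, Arden, who pays the next bid down: $6.89/click.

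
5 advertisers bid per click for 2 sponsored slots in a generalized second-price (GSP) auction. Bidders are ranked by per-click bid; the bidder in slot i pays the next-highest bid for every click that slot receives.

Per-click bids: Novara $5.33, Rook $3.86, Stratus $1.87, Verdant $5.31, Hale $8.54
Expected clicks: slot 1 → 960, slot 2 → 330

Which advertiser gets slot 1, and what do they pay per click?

Hale; $5.33 per click

Per-click bids in order: $8.54 (Hale) > $5.33 (Novara) > $5.31 (Verdant) > …
Slot 1 goes to the first-ranked bidder, Hale, who pays the next bid down: $5.33/click.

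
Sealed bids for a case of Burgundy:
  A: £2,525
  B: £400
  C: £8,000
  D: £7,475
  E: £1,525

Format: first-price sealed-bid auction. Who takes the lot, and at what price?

First-price sealed-bid auction: the highest bidder wins and pays their own bid.
Sorting bids: 8,000 (C) > 7,475 (D) > 2,525 (A) > 1,525 (E) > 400 (B)
C is highest → pays own bid, £8,000.

C pays £8,000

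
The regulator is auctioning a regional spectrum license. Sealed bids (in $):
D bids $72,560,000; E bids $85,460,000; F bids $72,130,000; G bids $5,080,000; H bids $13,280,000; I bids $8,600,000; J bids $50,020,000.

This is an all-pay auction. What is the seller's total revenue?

Sorting bids: 85,460,000 (E) > 72,560,000 (D) > 72,130,000 (F) > 50,020,000 (J) > 13,280,000 (H) > 8,600,000 (I) > …
Every bidder forfeits their bid regardless of winning.
Revenue = 72,560,000 + 85,460,000 + 72,130,000 + 5,080,000 + 13,280,000 + 8,600,000 + 50,020,000 = $307,130,000.

Total revenue: $307,130,000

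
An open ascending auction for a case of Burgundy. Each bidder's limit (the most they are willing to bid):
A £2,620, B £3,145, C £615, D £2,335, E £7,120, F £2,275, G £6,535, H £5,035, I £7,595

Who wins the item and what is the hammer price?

I wins at £7,120

Sorting limits: 7,595 (I) > 7,120 (E) > 6,535 (G) > 5,035 (H) > 3,145 (B) > 2,620 (A) > …
Bidding ends when E exits at £7,120; I takes it.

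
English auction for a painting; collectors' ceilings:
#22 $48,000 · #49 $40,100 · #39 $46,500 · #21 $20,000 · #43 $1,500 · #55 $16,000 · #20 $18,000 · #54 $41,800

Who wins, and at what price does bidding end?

#22 wins at $46,500

Rule: the price rises until one bidder remains; the winner pays the price at which the last rival dropped out.
Limits in order: 48,000 (#22) > 46,500 (#39) > 41,800 (#54) > 40,100 (#49) > 20,000 (#21) > 18,000 (#20) > …
#39 is the last rival to drop out, at $46,500; #22 remains and wins at that price.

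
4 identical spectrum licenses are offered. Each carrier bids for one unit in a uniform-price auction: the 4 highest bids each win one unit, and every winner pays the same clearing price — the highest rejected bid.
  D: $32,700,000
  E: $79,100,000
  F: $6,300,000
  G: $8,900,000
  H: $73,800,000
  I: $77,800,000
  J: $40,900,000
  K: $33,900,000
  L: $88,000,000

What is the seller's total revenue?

Total revenue: $163,600,000

Ordering the bids: 88,000,000 (L), 79,100,000 (E), 77,800,000 (I), 73,800,000 (H), 40,900,000 (J), 33,900,000 (K), …
Winners (4 units): L, E, I, H.
Clearing price = highest rejected bid = $40,900,000.
Total revenue = 4 × $40,900,000 = $163,600,000.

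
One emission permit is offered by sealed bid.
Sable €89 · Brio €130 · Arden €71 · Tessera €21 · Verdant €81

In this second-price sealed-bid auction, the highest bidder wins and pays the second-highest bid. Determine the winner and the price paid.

Second-price sealed-bid auction: the highest bidder wins and pays the second-highest bid.
Sorting bids: 130 (Brio) > 89 (Sable) > 81 (Verdant) > 71 (Arden) > 21 (Tessera)
Brio wins with the highest bid; price is set by the runner-up at €89.

Brio pays €89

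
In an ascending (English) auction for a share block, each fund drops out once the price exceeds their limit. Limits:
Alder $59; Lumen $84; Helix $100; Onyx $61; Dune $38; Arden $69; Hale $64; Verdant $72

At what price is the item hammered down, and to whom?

Helix wins at $84

Open ascending-bid auction: the price rises until one bidder remains; the winner pays the price at which the last rival dropped out.
Limits in order: 100 (Helix) > 84 (Lumen) > 72 (Verdant) > 69 (Arden) > 64 (Hale) > 61 (Onyx) > …
Lumen is the last rival to drop out, at $84; Helix remains and wins at that price.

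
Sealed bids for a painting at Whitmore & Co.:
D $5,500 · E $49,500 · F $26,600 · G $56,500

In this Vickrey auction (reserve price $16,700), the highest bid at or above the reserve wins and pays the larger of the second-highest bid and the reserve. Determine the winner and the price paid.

G pays $49,500

Bids in order: 56,500 (G) > 49,500 (E) > 26,600 (F) > 5,500 (D)
G has the top bid at or above the reserve ($56,500).
max(second-highest $49,500, reserve $16,700) = $49,500; the reserve does not bind.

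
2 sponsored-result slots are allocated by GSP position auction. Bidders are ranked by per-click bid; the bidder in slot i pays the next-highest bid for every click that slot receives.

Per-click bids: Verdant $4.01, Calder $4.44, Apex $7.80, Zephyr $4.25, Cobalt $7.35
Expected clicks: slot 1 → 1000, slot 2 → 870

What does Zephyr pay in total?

Zephyr pays $0.00

Per-click bids in order: $7.80 (Apex) > $7.35 (Cobalt) > $4.44 (Calder) > …
Zephyr ranks below slot 2 → no slot, pays nothing.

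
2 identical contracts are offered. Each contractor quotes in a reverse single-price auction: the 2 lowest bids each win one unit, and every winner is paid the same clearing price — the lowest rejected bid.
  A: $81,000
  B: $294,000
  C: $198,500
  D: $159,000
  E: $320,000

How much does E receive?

E is paid $0

Bids ranked low→high: 81,000 (A), 159,000 (D), 198,500 (C), 294,000 (B), …
Winners (2 units): A, D.
First losing bid is C's $198,500, which sets the uniform price.
E does not win → is paid $0.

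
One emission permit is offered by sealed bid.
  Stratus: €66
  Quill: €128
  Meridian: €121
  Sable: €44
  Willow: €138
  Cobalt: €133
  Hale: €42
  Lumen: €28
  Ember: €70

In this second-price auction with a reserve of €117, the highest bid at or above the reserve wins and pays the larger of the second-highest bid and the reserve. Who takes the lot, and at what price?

Bids ranked: 138 (Willow) > 133 (Cobalt) > 128 (Quill) > 121 (Meridian) > 70 (Ember) > 66 (Stratus) > …
Highest eligible bid: Willow at €138.
max(second-highest €133, reserve €117) = €133; the reserve does not bind.

Willow pays €133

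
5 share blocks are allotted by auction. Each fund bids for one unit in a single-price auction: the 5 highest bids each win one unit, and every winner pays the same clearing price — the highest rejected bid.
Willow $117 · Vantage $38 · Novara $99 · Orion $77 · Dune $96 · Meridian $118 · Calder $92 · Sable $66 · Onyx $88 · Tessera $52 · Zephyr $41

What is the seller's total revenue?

Total revenue: $440

Sorting: 118 (Meridian), 117 (Willow), 99 (Novara), 96 (Dune), 92 (Calder), 88 (Onyx), 77 (Orion), …
The 5 highest are Meridian, Willow, Novara, Dune, Calder.
First losing bid is Onyx's $88, which sets the uniform price.
Total revenue = 5 × $88 = $440.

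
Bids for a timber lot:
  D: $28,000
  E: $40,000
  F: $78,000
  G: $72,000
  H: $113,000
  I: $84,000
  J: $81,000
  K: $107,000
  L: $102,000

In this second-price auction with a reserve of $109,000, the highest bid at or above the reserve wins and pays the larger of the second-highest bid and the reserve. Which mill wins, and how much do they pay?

Rule: the highest bid at or above the reserve wins and pays the larger of the second-highest bid and the reserve.
Bids ranked: 113,000 (H) > 107,000 (K) > 102,000 (L) > 84,000 (I) > 81,000 (J) > 78,000 (F) > …
Highest eligible bid: H at $113,000.
max(second-highest $107,000, reserve $109,000) = $109,000.

H pays $109,000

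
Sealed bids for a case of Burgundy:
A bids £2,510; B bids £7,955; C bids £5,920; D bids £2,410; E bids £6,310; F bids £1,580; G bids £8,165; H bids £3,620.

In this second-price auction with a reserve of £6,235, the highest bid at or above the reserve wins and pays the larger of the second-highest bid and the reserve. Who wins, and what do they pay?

Sorting bids: 8,165 (G) > 7,955 (B) > 6,310 (E) > 5,920 (C) > 3,620 (H) > 2,510 (A) > …
G has the top bid at or above the reserve (£8,165).
Second-highest bid £7,955 exceeds the reserve £6,235 → payment £7,955.

G pays £7,955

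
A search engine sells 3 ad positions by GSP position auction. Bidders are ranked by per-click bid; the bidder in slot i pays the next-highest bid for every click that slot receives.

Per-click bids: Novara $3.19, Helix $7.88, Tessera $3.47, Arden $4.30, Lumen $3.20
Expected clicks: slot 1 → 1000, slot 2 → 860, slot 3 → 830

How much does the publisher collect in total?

Total revenue: $9940.20

Ranked by bid: $7.88 (Helix) > $4.30 (Arden) > $3.47 (Tessera) > $3.20 (Lumen) > …
Slot 1: Helix pays $4.30 × 1000 = $4300.00
Slot 2: Arden pays $3.47 × 860 = $2984.20
Slot 3: Tessera pays $3.20 × 830 = $2656.00
Total = $9940.20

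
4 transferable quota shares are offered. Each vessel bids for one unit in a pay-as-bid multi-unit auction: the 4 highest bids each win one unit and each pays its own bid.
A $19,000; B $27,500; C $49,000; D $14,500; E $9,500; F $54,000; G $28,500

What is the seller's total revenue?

Ordering the bids: 54,000 (F), 49,000 (C), 28,500 (G), 27,500 (B), 19,000 (A), 14,500 (D), …
Winners (4 units): F, C, G, B.
Total revenue = 54,000 + 49,000 + 28,500 + 27,500 = $159,000.

Total revenue: $159,000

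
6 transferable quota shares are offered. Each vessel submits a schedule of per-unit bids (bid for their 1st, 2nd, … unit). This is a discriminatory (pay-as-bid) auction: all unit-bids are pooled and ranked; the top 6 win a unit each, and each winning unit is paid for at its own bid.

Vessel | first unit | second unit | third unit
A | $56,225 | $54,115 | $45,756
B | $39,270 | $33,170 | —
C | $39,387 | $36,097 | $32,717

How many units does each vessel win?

A 3, B 1, C 2

All unit-bids, highest first — top 6: 56,225 (A-1), 54,115 (A-2), 45,756 (A-3), 39,387 (C-1), 39,270 (B-1), 36,097 (C-2)
Next rejected bid: $33,170 (not a price — pay-as-bid).
Allocation: A 3, B 1, C 2.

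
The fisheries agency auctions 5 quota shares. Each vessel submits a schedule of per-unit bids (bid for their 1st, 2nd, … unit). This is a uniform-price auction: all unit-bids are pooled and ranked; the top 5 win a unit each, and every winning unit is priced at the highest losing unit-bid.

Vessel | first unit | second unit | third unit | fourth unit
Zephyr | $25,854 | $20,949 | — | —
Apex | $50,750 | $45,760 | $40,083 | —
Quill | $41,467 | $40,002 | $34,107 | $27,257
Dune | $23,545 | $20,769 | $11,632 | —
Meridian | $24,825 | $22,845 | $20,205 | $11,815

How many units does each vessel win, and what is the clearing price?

Apex 3, Quill 2; clearing price $34,107

Pooled unit-bids ranked (top 5): 50,750 (Apex-1), 45,760 (Apex-2), 41,467 (Quill-1), 40,083 (Apex-3), 40,002 (Quill-2)
The (k+1)-th unit-bid is $34,107.
Allocation: Apex 3, Quill 2.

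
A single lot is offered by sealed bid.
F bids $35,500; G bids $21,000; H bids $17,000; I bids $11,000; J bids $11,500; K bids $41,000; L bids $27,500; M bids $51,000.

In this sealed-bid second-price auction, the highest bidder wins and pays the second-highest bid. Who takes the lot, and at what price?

M pays $41,000

Sorting bids: 51,000 (M) > 41,000 (K) > 35,500 (F) > 27,500 (L) > 21,000 (G) > 17,000 (H) > …
M wins with the highest bid; price is set by the runner-up at $41,000.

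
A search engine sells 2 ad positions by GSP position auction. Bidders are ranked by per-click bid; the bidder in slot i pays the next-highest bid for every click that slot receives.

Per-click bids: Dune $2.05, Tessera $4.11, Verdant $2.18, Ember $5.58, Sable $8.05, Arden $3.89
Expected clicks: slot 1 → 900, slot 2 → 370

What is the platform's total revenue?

Sorting advertisers: $8.05 (Sable) > $5.58 (Ember) > $4.11 (Tessera) > …
Slot 1: Sable pays $5.58 × 900 = $5022.00
Slot 2: Ember pays $4.11 × 370 = $1520.70
Total = $6542.70

Total revenue: $6542.70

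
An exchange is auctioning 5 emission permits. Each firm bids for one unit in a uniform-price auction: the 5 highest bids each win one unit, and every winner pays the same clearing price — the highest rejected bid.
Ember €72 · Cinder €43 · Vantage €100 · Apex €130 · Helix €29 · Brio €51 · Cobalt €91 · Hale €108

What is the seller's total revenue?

Bids ranked high→low: 130 (Apex), 108 (Hale), 100 (Vantage), 91 (Cobalt), 72 (Ember), 51 (Brio), 43 (Cinder), …
Top 5: Apex, Hale, Vantage, Cobalt, Ember.
Highest unsuccessful bid: €51 → clearing price.
Total revenue = 5 × €51 = €255.

Total revenue: €255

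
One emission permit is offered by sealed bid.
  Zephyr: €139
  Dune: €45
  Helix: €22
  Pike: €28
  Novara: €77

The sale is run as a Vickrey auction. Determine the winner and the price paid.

Zephyr pays €77

Sorting bids: 139 (Zephyr) > 77 (Novara) > 45 (Dune) > 28 (Pike) > 22 (Helix)
Second-price: Zephyr pays Novara's bid of €77.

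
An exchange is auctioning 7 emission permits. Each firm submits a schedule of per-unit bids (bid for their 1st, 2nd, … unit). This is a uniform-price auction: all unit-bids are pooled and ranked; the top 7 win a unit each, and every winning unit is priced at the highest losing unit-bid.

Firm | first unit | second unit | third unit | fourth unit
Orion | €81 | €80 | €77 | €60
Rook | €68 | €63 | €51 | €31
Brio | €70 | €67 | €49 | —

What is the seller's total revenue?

Merging the schedules and taking the best 7: 81 (Orion-1), 80 (Orion-2), 77 (Orion-3), 70 (Brio-1), 68 (Rook-1), 67 (Brio-2), 63 (Rook-2)
The (k+1)-th unit-bid is €60.
Allocation: Brio 2, Orion 3, Rook 2. Every unit priced at €60.
Revenue = 7 × 60 = €420.

Total revenue: €420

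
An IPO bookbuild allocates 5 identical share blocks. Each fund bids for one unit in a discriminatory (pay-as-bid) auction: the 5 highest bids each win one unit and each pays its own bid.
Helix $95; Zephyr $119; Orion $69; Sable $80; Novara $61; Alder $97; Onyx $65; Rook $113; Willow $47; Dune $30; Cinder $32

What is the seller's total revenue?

Total revenue: $504

Bids ranked high→low: 119 (Zephyr), 113 (Rook), 97 (Alder), 95 (Helix), 80 (Sable), 69 (Orion), 65 (Onyx), …
Top 5: Zephyr, Rook, Alder, Helix, Sable.
Total revenue = 119 + 113 + 97 + 95 + 80 = $504.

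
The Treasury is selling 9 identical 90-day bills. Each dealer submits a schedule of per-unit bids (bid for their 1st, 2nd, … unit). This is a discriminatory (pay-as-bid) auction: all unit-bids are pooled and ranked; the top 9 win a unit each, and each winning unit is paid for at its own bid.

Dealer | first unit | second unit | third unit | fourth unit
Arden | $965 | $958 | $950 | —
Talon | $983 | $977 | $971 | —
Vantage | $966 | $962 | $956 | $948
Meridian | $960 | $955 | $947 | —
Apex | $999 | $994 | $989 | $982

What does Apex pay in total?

Merging the schedules and taking the best 9: 999 (Apex-1), 994 (Apex-2), 989 (Apex-3), 983 (Talon-1), 982 (Apex-4), 977 (Talon-2), 971 (Talon-3), 966 (Vantage-1), 965 (Arden-1)
Next rejected bid: $962 (not a price — pay-as-bid).
Apex's winning unit-bids: 999 + 994 + 989 + 982 = $3,964.

Apex pays $3,964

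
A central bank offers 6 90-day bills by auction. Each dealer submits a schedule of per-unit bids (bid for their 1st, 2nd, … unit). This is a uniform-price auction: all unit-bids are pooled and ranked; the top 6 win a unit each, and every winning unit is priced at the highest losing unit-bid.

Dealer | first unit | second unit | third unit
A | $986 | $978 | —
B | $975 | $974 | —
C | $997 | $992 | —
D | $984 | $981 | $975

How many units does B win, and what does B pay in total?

B: 0 units, pays $0

Merging the schedules and taking the best 6: 997 (C-1), 992 (C-2), 986 (A-1), 984 (D-1), 981 (D-2), 978 (A-2)
Highest rejected unit-bid = $975.
B wins 0 unit(s) at $975 each.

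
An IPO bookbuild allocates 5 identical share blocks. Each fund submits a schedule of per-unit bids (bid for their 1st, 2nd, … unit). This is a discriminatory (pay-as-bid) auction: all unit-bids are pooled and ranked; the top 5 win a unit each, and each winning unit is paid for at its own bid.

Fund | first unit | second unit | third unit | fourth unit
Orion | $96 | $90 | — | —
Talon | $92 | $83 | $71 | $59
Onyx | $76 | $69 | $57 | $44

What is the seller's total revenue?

All unit-bids, highest first — top 5: 96 (Orion-1), 92 (Talon-1), 90 (Orion-2), 83 (Talon-2), 76 (Onyx-1)
Next rejected bid: $71 (not a price — pay-as-bid).
Each winning unit pays its own bid.
Revenue = 96 + 92 + 90 + 83 + 76 = $437.

Total revenue: $437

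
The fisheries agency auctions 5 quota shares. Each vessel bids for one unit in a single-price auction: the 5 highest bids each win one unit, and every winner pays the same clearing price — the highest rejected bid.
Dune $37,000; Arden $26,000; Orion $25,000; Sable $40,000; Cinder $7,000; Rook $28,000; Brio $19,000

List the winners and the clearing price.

Sable, Dune, Rook, Arden, Orion; each pays $19,000

Bids ranked high→low: 40,000 (Sable), 37,000 (Dune), 28,000 (Rook), 26,000 (Arden), 25,000 (Orion), 19,000 (Brio), 7,000 (Cinder)
Winners (5 units): Sable, Dune, Rook, Arden, Orion.
First losing bid is Brio's $19,000, which sets the uniform price.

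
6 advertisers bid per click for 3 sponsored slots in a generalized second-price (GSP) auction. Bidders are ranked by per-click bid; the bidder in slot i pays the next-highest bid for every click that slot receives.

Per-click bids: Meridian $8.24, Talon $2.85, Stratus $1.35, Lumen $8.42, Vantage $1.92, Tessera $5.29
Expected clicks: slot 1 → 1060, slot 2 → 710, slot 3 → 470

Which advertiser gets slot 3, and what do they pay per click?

Tessera; $2.85 per click

Ranked by bid: $8.42 (Lumen) > $8.24 (Meridian) > $5.29 (Tessera) > $2.85 (Talon) > …
Slot 3 goes to the third-ranked bidder, Tessera, who pays the next bid down: $2.85/click.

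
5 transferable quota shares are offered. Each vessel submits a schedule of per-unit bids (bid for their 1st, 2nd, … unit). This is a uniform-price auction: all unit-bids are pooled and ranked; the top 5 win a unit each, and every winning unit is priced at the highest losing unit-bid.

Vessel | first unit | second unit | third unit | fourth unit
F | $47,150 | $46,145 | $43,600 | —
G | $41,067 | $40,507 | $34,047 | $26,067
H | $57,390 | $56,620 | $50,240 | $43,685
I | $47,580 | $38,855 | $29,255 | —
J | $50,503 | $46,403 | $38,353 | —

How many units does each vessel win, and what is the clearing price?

Merging the schedules and taking the best 5: 57,390 (H-1), 56,620 (H-2), 50,503 (J-1), 50,240 (H-3), 47,580 (I-1)
The (k+1)-th unit-bid is $47,150.
Allocation: H 3, I 1, J 1.

H 3, I 1, J 1; clearing price $47,150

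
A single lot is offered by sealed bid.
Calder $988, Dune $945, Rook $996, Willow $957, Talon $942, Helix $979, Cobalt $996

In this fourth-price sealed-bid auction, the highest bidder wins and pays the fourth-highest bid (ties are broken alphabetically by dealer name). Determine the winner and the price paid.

Bids in order: 996 (Cobalt) > 996 (Rook) > 988 (Calder) > 979 (Helix) > 957 (Willow) > 945 (Dune) > …
Cobalt and Rook tie at $996; tie-break gives it to Cobalt.
Cobalt is highest; pays the fourth-highest bid, $979.

Cobalt pays $979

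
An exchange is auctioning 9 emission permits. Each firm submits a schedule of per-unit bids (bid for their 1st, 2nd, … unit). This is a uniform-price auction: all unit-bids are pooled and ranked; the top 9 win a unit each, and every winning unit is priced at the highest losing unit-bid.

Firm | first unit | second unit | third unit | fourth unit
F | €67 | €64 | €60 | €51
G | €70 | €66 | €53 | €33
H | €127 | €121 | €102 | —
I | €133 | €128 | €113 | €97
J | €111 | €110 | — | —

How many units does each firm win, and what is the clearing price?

Pooled unit-bids ranked (top 9): 133 (I-1), 128 (I-2), 127 (H-1), 121 (H-2), 113 (I-3), 111 (J-1), 110 (J-2), 102 (H-3), 97 (I-4)
The (k+1)-th unit-bid is €70.
Allocation: H 3, I 4, J 2.

H 3, I 4, J 2; clearing price €70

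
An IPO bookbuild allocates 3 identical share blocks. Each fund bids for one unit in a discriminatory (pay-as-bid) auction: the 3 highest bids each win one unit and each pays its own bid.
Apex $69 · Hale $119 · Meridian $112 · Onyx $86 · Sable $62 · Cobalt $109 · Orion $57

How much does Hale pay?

Hale pays $119

Bids ranked high→low: 119 (Hale), 112 (Meridian), 109 (Cobalt), 86 (Onyx), 69 (Apex), …
Top 3: Hale, Meridian, Cobalt.
Hale wins → own bid $119.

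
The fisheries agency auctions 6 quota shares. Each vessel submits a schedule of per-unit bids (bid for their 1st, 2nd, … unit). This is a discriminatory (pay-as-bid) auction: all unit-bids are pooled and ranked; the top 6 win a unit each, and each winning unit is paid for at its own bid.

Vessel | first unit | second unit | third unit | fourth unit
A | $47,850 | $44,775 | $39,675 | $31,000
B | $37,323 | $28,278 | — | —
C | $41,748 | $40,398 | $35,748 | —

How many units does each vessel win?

A 3, B 1, C 2

Pooled unit-bids ranked (top 6): 47,850 (A-1), 44,775 (A-2), 41,748 (C-1), 40,398 (C-2), 39,675 (A-3), 37,323 (B-1)
Next rejected bid: $35,748 (not a price — pay-as-bid).
Allocation: A 3, B 1, C 2.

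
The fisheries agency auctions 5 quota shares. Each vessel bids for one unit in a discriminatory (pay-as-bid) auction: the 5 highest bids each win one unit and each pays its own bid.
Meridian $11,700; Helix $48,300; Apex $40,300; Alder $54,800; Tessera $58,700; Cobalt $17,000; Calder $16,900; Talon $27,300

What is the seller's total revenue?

Total revenue: $229,400

Bids ranked high→low: 58,700 (Tessera), 54,800 (Alder), 48,300 (Helix), 40,300 (Apex), 27,300 (Talon), 17,000 (Cobalt), 16,900 (Calder), …
Winners (5 units): Tessera, Alder, Helix, Apex, Talon.
Total revenue = 58,700 + 54,800 + 48,300 + 40,300 + 27,300 = $229,400.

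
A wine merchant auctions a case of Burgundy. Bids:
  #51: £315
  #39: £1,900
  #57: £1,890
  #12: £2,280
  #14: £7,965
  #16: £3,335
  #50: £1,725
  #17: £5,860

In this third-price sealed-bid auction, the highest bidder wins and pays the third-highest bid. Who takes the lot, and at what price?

Third-price sealed-bid auction: the highest bidder wins and pays the third-highest bid.
Bids ranked: 7,965 (#14) > 5,860 (#17) > 3,335 (#16) > 2,280 (#12) > 1,900 (#39) > 1,890 (#57) > …
#14 wins; payment is bid #3 in the ranking = £3,335.

#14 pays £3,335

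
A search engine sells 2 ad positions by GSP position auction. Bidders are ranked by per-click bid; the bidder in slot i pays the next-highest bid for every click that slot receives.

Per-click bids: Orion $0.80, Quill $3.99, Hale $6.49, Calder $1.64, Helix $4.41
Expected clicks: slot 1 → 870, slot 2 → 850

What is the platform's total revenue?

Per-click bids in order: $6.49 (Hale) > $4.41 (Helix) > $3.99 (Quill) > …
Slot 1: Hale pays $4.41 × 870 = $3836.70
Slot 2: Helix pays $3.99 × 850 = $3391.50
Total = $7228.20

Total revenue: $7228.20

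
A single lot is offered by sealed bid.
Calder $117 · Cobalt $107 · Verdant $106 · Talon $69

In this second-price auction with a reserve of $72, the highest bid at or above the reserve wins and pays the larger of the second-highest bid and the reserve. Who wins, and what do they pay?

Sorting bids: 117 (Calder) > 107 (Cobalt) > 106 (Verdant) > 69 (Talon)
Calder has the top bid at or above the reserve ($117).
max(second-highest $107, reserve $72) = $107; the reserve does not bind.

Calder pays $107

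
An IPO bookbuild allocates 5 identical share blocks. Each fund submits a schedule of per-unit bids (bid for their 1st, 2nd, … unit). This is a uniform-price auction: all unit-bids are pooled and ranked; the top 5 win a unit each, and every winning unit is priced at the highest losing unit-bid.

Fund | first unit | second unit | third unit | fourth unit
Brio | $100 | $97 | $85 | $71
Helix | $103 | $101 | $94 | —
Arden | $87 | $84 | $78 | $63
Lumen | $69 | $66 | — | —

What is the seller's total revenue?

Total revenue: $435

Merging the schedules and taking the best 5: 103 (Helix-1), 101 (Helix-2), 100 (Brio-1), 97 (Brio-2), 94 (Helix-3)
The (k+1)-th unit-bid is $87.
Allocation: Brio 2, Helix 3. Every unit priced at $87.
Revenue = 5 × 87 = $435.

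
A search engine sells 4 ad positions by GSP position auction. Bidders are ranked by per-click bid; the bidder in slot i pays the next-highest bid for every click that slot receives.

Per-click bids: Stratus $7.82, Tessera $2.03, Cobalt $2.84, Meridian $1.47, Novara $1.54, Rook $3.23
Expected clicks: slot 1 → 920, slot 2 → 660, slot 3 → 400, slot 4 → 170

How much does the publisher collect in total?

Ranked by bid: $7.82 (Stratus) > $3.23 (Rook) > $2.84 (Cobalt) > $2.03 (Tessera) > $1.54 (Novara) > …
Slot 1: Stratus pays $3.23 × 920 = $2971.60
Slot 2: Rook pays $2.84 × 660 = $1874.40
Slot 3: Cobalt pays $2.03 × 400 = $812.00
Slot 4: Tessera pays $1.54 × 170 = $261.80
Total = $5919.80

Total revenue: $5919.80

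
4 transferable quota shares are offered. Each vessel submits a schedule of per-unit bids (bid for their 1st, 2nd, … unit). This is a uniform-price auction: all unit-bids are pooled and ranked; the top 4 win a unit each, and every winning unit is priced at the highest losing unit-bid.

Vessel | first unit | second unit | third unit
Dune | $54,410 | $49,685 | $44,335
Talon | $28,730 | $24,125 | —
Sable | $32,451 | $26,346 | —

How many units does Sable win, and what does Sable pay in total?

Merging the schedules and taking the best 4: 54,410 (Dune-1), 49,685 (Dune-2), 44,335 (Dune-3), 32,451 (Sable-1)
The (k+1)-th unit-bid is $28,730.
Sable wins 1 unit(s) at $28,730 each.

Sable: 1 unit, pays $28,730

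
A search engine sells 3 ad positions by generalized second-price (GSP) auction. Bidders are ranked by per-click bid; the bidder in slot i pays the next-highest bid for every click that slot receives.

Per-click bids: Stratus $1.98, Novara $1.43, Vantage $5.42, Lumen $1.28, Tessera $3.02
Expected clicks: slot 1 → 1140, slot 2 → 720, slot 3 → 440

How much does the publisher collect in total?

Total revenue: $5497.60

Sorting advertisers: $5.42 (Vantage) > $3.02 (Tessera) > $1.98 (Stratus) > $1.43 (Novara) > …
Slot 1: Vantage pays $3.02 × 1140 = $3442.80
Slot 2: Tessera pays $1.98 × 720 = $1425.60
Slot 3: Stratus pays $1.43 × 440 = $629.20
Total = $5497.60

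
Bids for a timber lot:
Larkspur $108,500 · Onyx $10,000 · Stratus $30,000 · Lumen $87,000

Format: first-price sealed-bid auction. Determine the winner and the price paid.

Larkspur pays $108,500

Bids ranked: 108,500 (Larkspur) > 87,000 (Lumen) > 30,000 (Stratus) > 10,000 (Onyx)
Larkspur has the highest bid and pays exactly that: $108,500.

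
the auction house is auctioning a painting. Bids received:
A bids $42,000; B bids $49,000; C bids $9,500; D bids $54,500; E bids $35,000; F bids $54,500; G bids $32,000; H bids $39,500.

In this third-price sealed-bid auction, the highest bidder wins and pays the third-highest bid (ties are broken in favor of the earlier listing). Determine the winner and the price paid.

D pays $49,000

Sorting bids: 54,500 (D) > 54,500 (F) > 49,000 (B) > 42,000 (A) > 39,500 (H) > 35,000 (E) > …
D and F tie at $54,500; tie-break gives it to D.
D is highest; pays the third-highest bid, $49,000.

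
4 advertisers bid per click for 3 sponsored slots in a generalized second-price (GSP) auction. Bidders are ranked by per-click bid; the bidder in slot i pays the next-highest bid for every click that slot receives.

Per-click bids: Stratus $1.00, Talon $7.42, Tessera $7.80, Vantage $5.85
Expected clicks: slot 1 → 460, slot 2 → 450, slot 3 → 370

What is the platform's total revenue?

Total revenue: $6415.70

Ranked by bid: $7.80 (Tessera) > $7.42 (Talon) > $5.85 (Vantage) > $1.00 (Stratus)
Slot 1: Tessera pays $7.42 × 460 = $3413.20
Slot 2: Talon pays $5.85 × 450 = $2632.50
Slot 3: Vantage pays $1.00 × 370 = $370.00
Total = $6415.70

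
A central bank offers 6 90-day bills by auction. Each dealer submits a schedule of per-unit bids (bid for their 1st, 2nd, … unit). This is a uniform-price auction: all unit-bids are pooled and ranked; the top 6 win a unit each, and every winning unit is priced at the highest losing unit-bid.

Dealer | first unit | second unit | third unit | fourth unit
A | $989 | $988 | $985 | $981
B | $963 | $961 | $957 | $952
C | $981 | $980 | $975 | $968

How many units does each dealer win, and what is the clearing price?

A 4, C 2; clearing price $975

Merging the schedules and taking the best 6: 989 (A-1), 988 (A-2), 985 (A-3), 981 (A-4), 981 (C-1), 980 (C-2)
The (k+1)-th unit-bid is $975.
Allocation: A 4, C 2.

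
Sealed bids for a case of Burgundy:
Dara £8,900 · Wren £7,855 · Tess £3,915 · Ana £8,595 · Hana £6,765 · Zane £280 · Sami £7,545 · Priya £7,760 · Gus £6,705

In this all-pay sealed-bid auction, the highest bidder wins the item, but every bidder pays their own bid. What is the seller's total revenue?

All-pay sealed-bid auction: the highest bidder wins the item, but every bidder pays their own bid.
Bids ranked: 8,900 (Dara) > 8,595 (Ana) > 7,855 (Wren) > 7,760 (Priya) > 7,545 (Sami) > 6,765 (Hana) > …
Every bidder forfeits their bid regardless of winning.
Revenue = 8,900 + 7,855 + 3,915 + 8,595 + 6,765 + 280 + 7,545 + 7,760 + 6,705 = £58,320.

Total revenue: £58,320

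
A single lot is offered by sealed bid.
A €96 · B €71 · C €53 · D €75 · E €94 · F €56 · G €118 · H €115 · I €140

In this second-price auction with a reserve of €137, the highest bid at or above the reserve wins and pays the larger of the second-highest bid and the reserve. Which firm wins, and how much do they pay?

I pays €137

Sorting bids: 140 (I) > 118 (G) > 115 (H) > 96 (A) > 94 (E) > 75 (D) > …
Highest eligible bid: I at €140.
Second-highest bid €118 is below the reserve €137, so the reserve binds → payment €137.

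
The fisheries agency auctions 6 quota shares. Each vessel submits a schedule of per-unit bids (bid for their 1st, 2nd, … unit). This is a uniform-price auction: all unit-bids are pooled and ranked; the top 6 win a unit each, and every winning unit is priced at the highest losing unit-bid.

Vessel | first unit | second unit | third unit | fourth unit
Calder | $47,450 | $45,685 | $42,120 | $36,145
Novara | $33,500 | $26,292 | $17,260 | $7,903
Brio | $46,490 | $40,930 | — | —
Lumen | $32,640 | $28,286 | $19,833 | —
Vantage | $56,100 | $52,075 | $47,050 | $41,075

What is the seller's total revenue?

Total revenue: $252,720

Merging the schedules and taking the best 6: 56,100 (Vantage-1), 52,075 (Vantage-2), 47,450 (Calder-1), 47,050 (Vantage-3), 46,490 (Brio-1), 45,685 (Calder-2)
The (k+1)-th unit-bid is $42,120.
Allocation: Brio 1, Calder 2, Vantage 3. Every unit priced at $42,120.
Revenue = 6 × 42,120 = $252,720.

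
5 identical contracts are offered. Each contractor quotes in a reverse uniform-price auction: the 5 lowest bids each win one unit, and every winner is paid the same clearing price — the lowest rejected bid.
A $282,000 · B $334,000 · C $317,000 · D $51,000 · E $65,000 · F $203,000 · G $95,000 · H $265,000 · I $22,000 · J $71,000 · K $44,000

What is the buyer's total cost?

Bids ranked low→high: 22,000 (I), 44,000 (K), 51,000 (D), 65,000 (E), 71,000 (J), 95,000 (G), 203,000 (F), …
Lowest 5: I, K, D, E, J.
Clearing price = lowest rejected bid = $95,000.
Total cost = 5 × $95,000 = $475,000.

Total cost: $475,000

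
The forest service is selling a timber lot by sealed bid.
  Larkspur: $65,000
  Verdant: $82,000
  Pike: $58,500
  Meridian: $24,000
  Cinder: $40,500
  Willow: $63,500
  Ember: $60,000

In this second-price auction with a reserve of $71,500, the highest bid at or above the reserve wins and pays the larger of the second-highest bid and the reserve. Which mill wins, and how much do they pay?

Verdant pays $71,500

Rule: the highest bid at or above the reserve wins and pays the larger of the second-highest bid and the reserve.
Bids in order: 82,000 (Verdant) > 65,000 (Larkspur) > 63,500 (Willow) > 60,000 (Ember) > 58,500 (Pike) > 40,500 (Cinder) > …
Highest eligible bid: Verdant at $82,000.
Second-highest bid $65,000 is below the reserve $71,500, so the reserve binds → payment $71,500.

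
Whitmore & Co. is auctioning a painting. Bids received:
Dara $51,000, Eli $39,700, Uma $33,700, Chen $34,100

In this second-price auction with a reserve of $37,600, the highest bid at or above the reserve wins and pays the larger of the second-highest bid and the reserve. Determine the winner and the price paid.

Second-price auction with a reserve of $37,600: the highest bid at or above the reserve wins and pays the larger of the second-highest bid and the reserve.
Bids in order: 51,000 (Dara) > 39,700 (Eli) > 34,100 (Chen) > 33,700 (Uma)
Dara has the top bid at or above the reserve ($51,000).
Second-highest bid $39,700 exceeds the reserve $37,600 → payment $39,700.

Dara pays $39,700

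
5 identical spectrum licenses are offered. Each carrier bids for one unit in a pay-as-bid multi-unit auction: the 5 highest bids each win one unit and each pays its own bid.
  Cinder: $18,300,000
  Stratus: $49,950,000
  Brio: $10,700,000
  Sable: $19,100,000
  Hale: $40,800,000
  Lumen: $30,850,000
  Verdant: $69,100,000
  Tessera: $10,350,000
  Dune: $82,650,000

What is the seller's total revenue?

Sorting: 82,650,000 (Dune), 69,100,000 (Verdant), 49,950,000 (Stratus), 40,800,000 (Hale), 30,850,000 (Lumen), 19,100,000 (Sable), 18,300,000 (Cinder), …
Top 5: Dune, Verdant, Stratus, Hale, Lumen.
Total revenue = 82,650,000 + 69,100,000 + 49,950,000 + 40,800,000 + 30,850,000 = $273,350,000.

Total revenue: $273,350,000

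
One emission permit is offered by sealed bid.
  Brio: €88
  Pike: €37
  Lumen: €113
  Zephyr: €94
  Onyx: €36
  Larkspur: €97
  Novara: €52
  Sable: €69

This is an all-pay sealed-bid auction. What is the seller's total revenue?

Total revenue: €586

Bids ranked: 113 (Lumen) > 97 (Larkspur) > 94 (Zephyr) > 88 (Brio) > 69 (Sable) > 52 (Novara) > …
Lumen wins with the top bid; all bids are sunk regardless.
Every bidder forfeits their bid regardless of winning.
Revenue = 88 + 37 + 113 + 94 + 36 + 97 + 52 + 69 = €586.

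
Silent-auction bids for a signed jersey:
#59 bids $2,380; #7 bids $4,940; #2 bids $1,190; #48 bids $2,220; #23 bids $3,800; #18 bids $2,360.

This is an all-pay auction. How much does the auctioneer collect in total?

Rule: the highest bidder wins the item, but every bidder pays their own bid.
Sorting bids: 4,940 (#7) > 3,800 (#23) > 2,380 (#59) > 2,360 (#18) > 2,220 (#48) > 1,190 (#2)
#7 wins with the top bid; all bids are sunk regardless.
Every bidder forfeits their bid regardless of winning.
Revenue = 2,380 + 4,940 + 1,190 + 2,220 + 3,800 + 2,360 = $16,890.

Total revenue: $16,890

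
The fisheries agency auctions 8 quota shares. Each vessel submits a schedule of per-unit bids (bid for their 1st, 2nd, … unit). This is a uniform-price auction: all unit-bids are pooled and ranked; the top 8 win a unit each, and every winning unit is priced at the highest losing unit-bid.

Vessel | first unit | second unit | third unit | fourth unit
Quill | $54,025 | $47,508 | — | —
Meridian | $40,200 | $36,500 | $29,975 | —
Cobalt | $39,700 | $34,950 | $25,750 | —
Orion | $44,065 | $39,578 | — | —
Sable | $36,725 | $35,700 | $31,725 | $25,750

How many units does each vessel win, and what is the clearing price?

Merging the schedules and taking the best 8: 54,025 (Quill-1), 47,508 (Quill-2), 44,065 (Orion-1), 40,200 (Meridian-1), 39,700 (Cobalt-1), 39,578 (Orion-2), 36,725 (Sable-1), 36,500 (Meridian-2)
The (k+1)-th unit-bid is $35,700.
Allocation: Cobalt 1, Meridian 2, Orion 2, Quill 2, Sable 1.

Cobalt 1, Meridian 2, Orion 2, Quill 2, Sable 1; clearing price $35,700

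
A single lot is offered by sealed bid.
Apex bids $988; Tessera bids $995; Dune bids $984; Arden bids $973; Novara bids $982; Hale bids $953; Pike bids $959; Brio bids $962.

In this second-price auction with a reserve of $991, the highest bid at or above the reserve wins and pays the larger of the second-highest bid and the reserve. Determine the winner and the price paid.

Tessera pays $991

Bids in order: 995 (Tessera) > 988 (Apex) > 984 (Dune) > 982 (Novara) > 973 (Arden) > 962 (Brio) > …
Tessera has the top bid at or above the reserve ($995).
max(second-highest $988, reserve $991) = $991.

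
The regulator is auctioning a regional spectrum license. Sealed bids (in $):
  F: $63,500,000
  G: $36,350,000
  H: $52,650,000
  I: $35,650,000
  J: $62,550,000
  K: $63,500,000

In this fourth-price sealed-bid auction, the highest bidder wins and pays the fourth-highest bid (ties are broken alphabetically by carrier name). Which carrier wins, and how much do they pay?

F pays $52,650,000

Bids in order: 63,500,000 (F) > 63,500,000 (K) > 62,550,000 (J) > 52,650,000 (H) > 36,350,000 (G) > 35,650,000 (I)
F and K tie at $63,500,000; tie-break gives it to F.
F is highest; pays the fourth-highest bid, $52,650,000.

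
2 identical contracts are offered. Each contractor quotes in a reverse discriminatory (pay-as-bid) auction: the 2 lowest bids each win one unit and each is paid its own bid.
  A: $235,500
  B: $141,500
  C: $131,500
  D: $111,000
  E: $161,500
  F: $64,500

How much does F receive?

Sorting: 64,500 (F), 111,000 (D), 131,500 (C), 141,500 (B), …
Winners (2 units): F, D.
F wins → own bid $64,500.

F is paid $64,500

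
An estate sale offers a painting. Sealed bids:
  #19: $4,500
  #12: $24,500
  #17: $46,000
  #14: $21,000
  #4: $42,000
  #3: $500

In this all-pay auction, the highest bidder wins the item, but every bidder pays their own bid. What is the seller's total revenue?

All-pay auction: the highest bidder wins the item, but every bidder pays their own bid.
Sorting bids: 46,000 (#17) > 42,000 (#4) > 24,500 (#12) > 21,000 (#14) > 4,500 (#19) > 500 (#3)
Every bidder forfeits their bid regardless of winning.
Revenue = 4,500 + 24,500 + 46,000 + 21,000 + 42,000 + 500 = $138,500.

Total revenue: $138,500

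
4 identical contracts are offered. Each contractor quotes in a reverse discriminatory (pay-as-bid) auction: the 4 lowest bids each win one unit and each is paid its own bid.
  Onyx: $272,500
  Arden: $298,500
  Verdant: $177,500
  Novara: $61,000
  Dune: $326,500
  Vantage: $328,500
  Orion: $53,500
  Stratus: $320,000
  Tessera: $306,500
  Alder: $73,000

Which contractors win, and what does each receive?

Orion $53,500, Novara $61,000, Alder $73,000, Verdant $177,500

Ordering the bids: 53,500 (Orion), 61,000 (Novara), 73,000 (Alder), 177,500 (Verdant), 272,500 (Onyx), 298,500 (Arden), …
The 4 lowest are Orion, Novara, Alder, Verdant.
Each winner is paid its own bid: Orion $53,500, Novara $61,000, Alder $73,000, Verdant $177,500.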